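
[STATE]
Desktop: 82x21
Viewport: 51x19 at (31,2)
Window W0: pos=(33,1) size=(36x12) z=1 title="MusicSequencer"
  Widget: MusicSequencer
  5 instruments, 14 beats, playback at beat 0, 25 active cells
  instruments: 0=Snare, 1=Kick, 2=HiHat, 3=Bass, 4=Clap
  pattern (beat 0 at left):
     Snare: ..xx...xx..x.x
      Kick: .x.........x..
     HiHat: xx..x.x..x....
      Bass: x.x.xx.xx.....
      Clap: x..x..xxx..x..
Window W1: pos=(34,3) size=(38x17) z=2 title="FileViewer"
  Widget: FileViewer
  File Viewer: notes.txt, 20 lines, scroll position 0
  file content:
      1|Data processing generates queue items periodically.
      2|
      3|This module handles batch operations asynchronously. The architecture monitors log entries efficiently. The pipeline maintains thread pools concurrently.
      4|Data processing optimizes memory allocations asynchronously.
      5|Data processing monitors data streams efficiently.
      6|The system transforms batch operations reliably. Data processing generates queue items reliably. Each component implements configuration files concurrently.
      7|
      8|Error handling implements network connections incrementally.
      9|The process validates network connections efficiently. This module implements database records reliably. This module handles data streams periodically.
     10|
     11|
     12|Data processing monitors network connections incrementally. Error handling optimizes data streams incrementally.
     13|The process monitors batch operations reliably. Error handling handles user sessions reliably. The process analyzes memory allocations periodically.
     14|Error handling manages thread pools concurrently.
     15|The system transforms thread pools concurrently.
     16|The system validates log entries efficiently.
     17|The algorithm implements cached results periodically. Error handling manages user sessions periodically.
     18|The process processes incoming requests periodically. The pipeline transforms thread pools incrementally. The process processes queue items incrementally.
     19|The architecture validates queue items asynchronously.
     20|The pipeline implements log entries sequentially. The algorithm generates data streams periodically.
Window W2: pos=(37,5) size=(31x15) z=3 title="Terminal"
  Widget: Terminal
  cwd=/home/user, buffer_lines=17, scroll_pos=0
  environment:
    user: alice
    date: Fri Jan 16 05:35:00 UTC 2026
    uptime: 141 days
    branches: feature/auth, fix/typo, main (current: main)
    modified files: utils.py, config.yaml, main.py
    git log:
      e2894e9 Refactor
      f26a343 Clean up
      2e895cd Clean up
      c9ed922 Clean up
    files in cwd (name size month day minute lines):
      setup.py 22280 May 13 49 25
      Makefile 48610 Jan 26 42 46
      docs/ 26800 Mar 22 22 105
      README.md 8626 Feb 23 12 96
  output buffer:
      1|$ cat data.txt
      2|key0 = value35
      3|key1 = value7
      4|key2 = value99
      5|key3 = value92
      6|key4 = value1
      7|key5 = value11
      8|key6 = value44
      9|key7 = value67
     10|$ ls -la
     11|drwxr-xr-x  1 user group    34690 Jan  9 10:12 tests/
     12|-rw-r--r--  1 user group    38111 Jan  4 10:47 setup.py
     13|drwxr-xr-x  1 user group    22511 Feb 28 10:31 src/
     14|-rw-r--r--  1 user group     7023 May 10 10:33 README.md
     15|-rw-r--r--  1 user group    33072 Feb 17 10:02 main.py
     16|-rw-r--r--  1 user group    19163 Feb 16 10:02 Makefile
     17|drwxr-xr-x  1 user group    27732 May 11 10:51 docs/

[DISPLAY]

  ┃ MusicSequencer                   ┃             
  ┠┏━━━━━━━━━━━━━━━━━━━━━━━━━━━━━━━━━━━━┓          
  ┃┃ FileViewer                         ┃          
  ┃┠──┏━━━━━━━━━━━━━━━━━━━━━━━━━━━━━┓───┨          
  ┃┃Da┃ Terminal                    ┃te▲┃          
  ┃┃  ┠─────────────────────────────┨  █┃          
  ┃┃Th┃$ cat data.txt               ┃on░┃          
  ┃┃Da┃key0 = value35               ┃al░┃          
  ┃┃Da┃key1 = value7                ┃ea░┃          
  ┃┃Th┃key2 = value99               ┃ti░┃          
  ┗┃  ┃key3 = value92               ┃  ░┃          
   ┃Er┃key4 = value1                ┃ c░┃          
   ┃Th┃key5 = value11               ┃ne░┃          
   ┃  ┃key6 = value44               ┃  ░┃          
   ┃  ┃key7 = value67               ┃  ░┃          
   ┃Da┃$ ls -la                     ┃co░┃          
   ┃Th┃drwxr-xr-x  1 user group    3┃io▼┃          
   ┗━━┗━━━━━━━━━━━━━━━━━━━━━━━━━━━━━┛━━━┛          
                                                   


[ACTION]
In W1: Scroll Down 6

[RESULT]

  ┃ MusicSequencer                   ┃             
  ┠┏━━━━━━━━━━━━━━━━━━━━━━━━━━━━━━━━━━━━┓          
  ┃┃ FileViewer                         ┃          
  ┃┠──┏━━━━━━━━━━━━━━━━━━━━━━━━━━━━━┓───┨          
  ┃┃  ┃ Terminal                    ┃  ▲┃          
  ┃┃Er┠─────────────────────────────┨ c░┃          
  ┃┃Th┃$ cat data.txt               ┃ne░┃          
  ┃┃  ┃key0 = value35               ┃  ░┃          
  ┃┃  ┃key1 = value7                ┃  ░┃          
  ┃┃Da┃key2 = value99               ┃co░┃          
  ┗┃Th┃key3 = value92               ┃io░┃          
   ┃Er┃key4 = value1                ┃ls░┃          
   ┃Th┃key5 = value11               ┃s ░┃          
   ┃Th┃key6 = value44               ┃ef░┃          
   ┃Th┃key7 = value67               ┃es█┃          
   ┃Th┃$ ls -la                     ┃qu░┃          
   ┃Th┃drwxr-xr-x  1 user group    3┃it▼┃          
   ┗━━┗━━━━━━━━━━━━━━━━━━━━━━━━━━━━━┛━━━┛          
                                                   


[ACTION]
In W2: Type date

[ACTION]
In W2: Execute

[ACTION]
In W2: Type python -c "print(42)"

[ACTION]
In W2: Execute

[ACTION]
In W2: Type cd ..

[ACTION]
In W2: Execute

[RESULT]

  ┃ MusicSequencer                   ┃             
  ┠┏━━━━━━━━━━━━━━━━━━━━━━━━━━━━━━━━━━━━┓          
  ┃┃ FileViewer                         ┃          
  ┃┠──┏━━━━━━━━━━━━━━━━━━━━━━━━━━━━━┓───┨          
  ┃┃  ┃ Terminal                    ┃  ▲┃          
  ┃┃Er┠─────────────────────────────┨ c░┃          
  ┃┃Th┃-rw-r--r--  1 user group     ┃ne░┃          
  ┃┃  ┃-rw-r--r--  1 user group    3┃  ░┃          
  ┃┃  ┃-rw-r--r--  1 user group    1┃  ░┃          
  ┃┃Da┃drwxr-xr-x  1 user group    2┃co░┃          
  ┗┃Th┃$ date                       ┃io░┃          
   ┃Er┃Fri Jan 16 05:35:00 UTC 2026 ┃ls░┃          
   ┃Th┃$ python -c "print(42)"      ┃s ░┃          
   ┃Th┃42                           ┃ef░┃          
   ┃Th┃$ cd ..                      ┃es█┃          
   ┃Th┃                             ┃qu░┃          
   ┃Th┃$ █                          ┃it▼┃          
   ┗━━┗━━━━━━━━━━━━━━━━━━━━━━━━━━━━━┛━━━┛          
                                                   


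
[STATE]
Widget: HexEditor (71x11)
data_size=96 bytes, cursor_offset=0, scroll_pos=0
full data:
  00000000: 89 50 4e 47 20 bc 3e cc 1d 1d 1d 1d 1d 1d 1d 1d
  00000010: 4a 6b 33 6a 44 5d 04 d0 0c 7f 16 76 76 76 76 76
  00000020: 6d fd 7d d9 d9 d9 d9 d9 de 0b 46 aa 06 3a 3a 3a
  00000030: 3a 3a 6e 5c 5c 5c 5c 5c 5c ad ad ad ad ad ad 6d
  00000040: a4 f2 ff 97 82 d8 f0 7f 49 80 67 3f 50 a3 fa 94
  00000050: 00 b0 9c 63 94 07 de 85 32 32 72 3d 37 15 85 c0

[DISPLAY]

00000000  89 50 4e 47 20 bc 3e cc  1d 1d 1d 1d 1d 1d 1d 1d  |.PNG .>...
00000010  4a 6b 33 6a 44 5d 04 d0  0c 7f 16 76 76 76 76 76  |Jk3jD]....
00000020  6d fd 7d d9 d9 d9 d9 d9  de 0b 46 aa 06 3a 3a 3a  |m.}.......
00000030  3a 3a 6e 5c 5c 5c 5c 5c  5c ad ad ad ad ad ad 6d  |::n\\\\\\.
00000040  a4 f2 ff 97 82 d8 f0 7f  49 80 67 3f 50 a3 fa 94  |........I.
00000050  00 b0 9c 63 94 07 de 85  32 32 72 3d 37 15 85 c0  |...c....22
                                                                       
                                                                       
                                                                       
                                                                       
                                                                       


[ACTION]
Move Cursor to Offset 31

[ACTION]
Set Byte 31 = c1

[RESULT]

00000000  89 50 4e 47 20 bc 3e cc  1d 1d 1d 1d 1d 1d 1d 1d  |.PNG .>...
00000010  4a 6b 33 6a 44 5d 04 d0  0c 7f 16 76 76 76 76 C1  |Jk3jD]....
00000020  6d fd 7d d9 d9 d9 d9 d9  de 0b 46 aa 06 3a 3a 3a  |m.}.......
00000030  3a 3a 6e 5c 5c 5c 5c 5c  5c ad ad ad ad ad ad 6d  |::n\\\\\\.
00000040  a4 f2 ff 97 82 d8 f0 7f  49 80 67 3f 50 a3 fa 94  |........I.
00000050  00 b0 9c 63 94 07 de 85  32 32 72 3d 37 15 85 c0  |...c....22
                                                                       
                                                                       
                                                                       
                                                                       
                                                                       


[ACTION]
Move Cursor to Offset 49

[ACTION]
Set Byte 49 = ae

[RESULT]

00000000  89 50 4e 47 20 bc 3e cc  1d 1d 1d 1d 1d 1d 1d 1d  |.PNG .>...
00000010  4a 6b 33 6a 44 5d 04 d0  0c 7f 16 76 76 76 76 c1  |Jk3jD]....
00000020  6d fd 7d d9 d9 d9 d9 d9  de 0b 46 aa 06 3a 3a 3a  |m.}.......
00000030  3a AE 6e 5c 5c 5c 5c 5c  5c ad ad ad ad ad ad 6d  |:.n\\\\\\.
00000040  a4 f2 ff 97 82 d8 f0 7f  49 80 67 3f 50 a3 fa 94  |........I.
00000050  00 b0 9c 63 94 07 de 85  32 32 72 3d 37 15 85 c0  |...c....22
                                                                       
                                                                       
                                                                       
                                                                       
                                                                       


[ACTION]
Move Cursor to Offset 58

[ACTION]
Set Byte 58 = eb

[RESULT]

00000000  89 50 4e 47 20 bc 3e cc  1d 1d 1d 1d 1d 1d 1d 1d  |.PNG .>...
00000010  4a 6b 33 6a 44 5d 04 d0  0c 7f 16 76 76 76 76 c1  |Jk3jD]....
00000020  6d fd 7d d9 d9 d9 d9 d9  de 0b 46 aa 06 3a 3a 3a  |m.}.......
00000030  3a ae 6e 5c 5c 5c 5c 5c  5c ad EB ad ad ad ad 6d  |:.n\\\\\\.
00000040  a4 f2 ff 97 82 d8 f0 7f  49 80 67 3f 50 a3 fa 94  |........I.
00000050  00 b0 9c 63 94 07 de 85  32 32 72 3d 37 15 85 c0  |...c....22
                                                                       
                                                                       
                                                                       
                                                                       
                                                                       


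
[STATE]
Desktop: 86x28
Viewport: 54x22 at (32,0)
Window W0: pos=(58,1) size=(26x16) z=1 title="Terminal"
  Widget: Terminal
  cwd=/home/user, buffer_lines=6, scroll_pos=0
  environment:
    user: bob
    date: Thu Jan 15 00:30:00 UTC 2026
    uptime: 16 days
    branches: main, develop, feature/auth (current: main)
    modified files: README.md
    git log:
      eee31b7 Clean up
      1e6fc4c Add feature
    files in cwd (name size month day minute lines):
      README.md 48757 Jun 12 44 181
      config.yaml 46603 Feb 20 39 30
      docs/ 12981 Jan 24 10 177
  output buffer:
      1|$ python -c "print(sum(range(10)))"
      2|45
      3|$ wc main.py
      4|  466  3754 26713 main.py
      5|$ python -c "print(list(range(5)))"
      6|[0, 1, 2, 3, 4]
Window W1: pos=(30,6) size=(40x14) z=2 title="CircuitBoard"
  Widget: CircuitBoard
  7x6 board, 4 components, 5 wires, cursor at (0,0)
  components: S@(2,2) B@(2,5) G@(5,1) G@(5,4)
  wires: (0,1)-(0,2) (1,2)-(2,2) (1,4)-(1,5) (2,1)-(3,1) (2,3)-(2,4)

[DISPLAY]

                                                      
                          ┏━━━━━━━━━━━━━━━━━━━━━━━━┓  
                          ┃ Terminal               ┃  
                          ┠────────────────────────┨  
                          ┃$ python -c "print(sum(r┃  
                          ┃45                      ┃  
━━━━━━━━━━━━━━━━━━━━━━━━━━━━━━━━━━━━━┓y            ┃  
CircuitBoard                         ┃ 26713 main.p┃  
─────────────────────────────────────┨ "print(list(┃  
  0 1 2 3 4 5 6                      ┃, 4]         ┃  
  [.]  · ─ ·                         ┃             ┃  
                                     ┃             ┃  
           ·       · ─ ·             ┃             ┃  
           │                         ┃             ┃  
       ·   S   · ─ ·   B             ┃             ┃  
       │                             ┃             ┃  
       ·                             ┃━━━━━━━━━━━━━┛  
                                     ┃                
                                     ┃                
━━━━━━━━━━━━━━━━━━━━━━━━━━━━━━━━━━━━━┛                
                                                      
                                                      


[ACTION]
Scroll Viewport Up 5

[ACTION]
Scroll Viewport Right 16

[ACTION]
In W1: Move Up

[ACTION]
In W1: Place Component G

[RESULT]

                                                      
                          ┏━━━━━━━━━━━━━━━━━━━━━━━━┓  
                          ┃ Terminal               ┃  
                          ┠────────────────────────┨  
                          ┃$ python -c "print(sum(r┃  
                          ┃45                      ┃  
━━━━━━━━━━━━━━━━━━━━━━━━━━━━━━━━━━━━━┓y            ┃  
CircuitBoard                         ┃ 26713 main.p┃  
─────────────────────────────────────┨ "print(list(┃  
  0 1 2 3 4 5 6                      ┃, 4]         ┃  
  [G]  · ─ ·                         ┃             ┃  
                                     ┃             ┃  
           ·       · ─ ·             ┃             ┃  
           │                         ┃             ┃  
       ·   S   · ─ ·   B             ┃             ┃  
       │                             ┃             ┃  
       ·                             ┃━━━━━━━━━━━━━┛  
                                     ┃                
                                     ┃                
━━━━━━━━━━━━━━━━━━━━━━━━━━━━━━━━━━━━━┛                
                                                      
                                                      


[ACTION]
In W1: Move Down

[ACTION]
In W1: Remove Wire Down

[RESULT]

                                                      
                          ┏━━━━━━━━━━━━━━━━━━━━━━━━┓  
                          ┃ Terminal               ┃  
                          ┠────────────────────────┨  
                          ┃$ python -c "print(sum(r┃  
                          ┃45                      ┃  
━━━━━━━━━━━━━━━━━━━━━━━━━━━━━━━━━━━━━┓y            ┃  
CircuitBoard                         ┃ 26713 main.p┃  
─────────────────────────────────────┨ "print(list(┃  
  0 1 2 3 4 5 6                      ┃, 4]         ┃  
   G   · ─ ·                         ┃             ┃  
                                     ┃             ┃  
  [.]      ·       · ─ ·             ┃             ┃  
           │                         ┃             ┃  
       ·   S   · ─ ·   B             ┃             ┃  
       │                             ┃             ┃  
       ·                             ┃━━━━━━━━━━━━━┛  
                                     ┃                
                                     ┃                
━━━━━━━━━━━━━━━━━━━━━━━━━━━━━━━━━━━━━┛                
                                                      
                                                      


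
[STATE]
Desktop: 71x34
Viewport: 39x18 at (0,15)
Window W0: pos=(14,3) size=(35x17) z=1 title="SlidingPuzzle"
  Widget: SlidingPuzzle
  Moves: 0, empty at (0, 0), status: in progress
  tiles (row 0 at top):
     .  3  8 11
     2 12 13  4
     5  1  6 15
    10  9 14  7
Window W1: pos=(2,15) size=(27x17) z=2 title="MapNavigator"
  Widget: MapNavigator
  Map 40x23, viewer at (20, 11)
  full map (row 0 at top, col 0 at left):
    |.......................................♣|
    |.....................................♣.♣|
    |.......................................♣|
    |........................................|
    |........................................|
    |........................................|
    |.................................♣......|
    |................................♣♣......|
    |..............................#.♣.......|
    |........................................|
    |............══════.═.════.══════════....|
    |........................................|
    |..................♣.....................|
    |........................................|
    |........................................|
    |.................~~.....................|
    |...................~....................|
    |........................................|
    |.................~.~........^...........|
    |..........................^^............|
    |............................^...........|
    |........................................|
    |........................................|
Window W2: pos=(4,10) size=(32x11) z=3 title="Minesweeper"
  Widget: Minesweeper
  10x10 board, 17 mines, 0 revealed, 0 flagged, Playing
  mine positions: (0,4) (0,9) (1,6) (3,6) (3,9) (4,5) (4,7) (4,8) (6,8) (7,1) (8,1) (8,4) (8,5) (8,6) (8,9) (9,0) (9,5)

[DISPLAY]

  ┏━┃■■■■■■■■■■                    ┃   
  ┃ ┃■■■■■■■■■■                    ┃   
  ┠─┃■■■■■■■■■■                    ┃   
  ┃.┃■■■■■■■■■■                    ┃   
  ┃.┃■■■■■■■■■■                    ┃━━━
  ┃.┗━━━━━━━━━━━━━━━━━━━━━━━━━━━━━━┛   
  ┃......................#.♣┃          
  ┃.........................┃          
  ┃....══════.═.════.═══════┃          
  ┃............@............┃          
  ┃..........♣..............┃          
  ┃.........................┃          
  ┃.........................┃          
  ┃.........~~..............┃          
  ┃...........~.............┃          
  ┃.........................┃          
  ┗━━━━━━━━━━━━━━━━━━━━━━━━━┛          
                                       


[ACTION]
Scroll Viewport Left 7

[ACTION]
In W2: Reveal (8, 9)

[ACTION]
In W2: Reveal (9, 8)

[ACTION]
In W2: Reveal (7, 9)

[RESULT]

  ┏━┃■■■■■■■■■■                    ┃   
  ┃ ┃■■■■■■✹■■✹                    ┃   
  ┠─┃■■■■■✹■✹✹■                    ┃   
  ┃.┃■■■■■■■■■■                    ┃   
  ┃.┃■■■■■■■■✹■                    ┃━━━
  ┃.┗━━━━━━━━━━━━━━━━━━━━━━━━━━━━━━┛   
  ┃......................#.♣┃          
  ┃.........................┃          
  ┃....══════.═.════.═══════┃          
  ┃............@............┃          
  ┃..........♣..............┃          
  ┃.........................┃          
  ┃.........................┃          
  ┃.........~~..............┃          
  ┃...........~.............┃          
  ┃.........................┃          
  ┗━━━━━━━━━━━━━━━━━━━━━━━━━┛          
                                       


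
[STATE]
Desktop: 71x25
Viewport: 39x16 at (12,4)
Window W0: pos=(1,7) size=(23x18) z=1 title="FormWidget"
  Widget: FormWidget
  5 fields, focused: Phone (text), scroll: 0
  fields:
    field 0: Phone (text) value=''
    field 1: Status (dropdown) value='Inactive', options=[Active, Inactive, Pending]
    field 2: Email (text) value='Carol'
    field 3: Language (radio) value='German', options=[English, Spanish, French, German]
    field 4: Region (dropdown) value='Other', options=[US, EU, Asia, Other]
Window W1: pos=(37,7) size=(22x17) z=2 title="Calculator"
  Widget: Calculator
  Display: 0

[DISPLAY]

                                       
                                       
                                       
━━━━━━━━━━━┓             ┏━━━━━━━━━━━━━
t          ┃             ┃ Calculator  
───────────┨             ┠─────────────
    [     ]┃             ┃             
    [Inac▼]┃             ┃┌───┬───┬───┬
    [Carol]┃             ┃│ 7 │ 8 │ 9 │
:   ( ) Eng┃             ┃├───┼───┼───┼
    [Othe▼]┃             ┃│ 4 │ 5 │ 6 │
           ┃             ┃├───┼───┼───┼
           ┃             ┃│ 1 │ 2 │ 3 │
           ┃             ┃├───┼───┼───┼
           ┃             ┃│ 0 │ . │ = │
           ┃             ┃├───┼───┼───┼


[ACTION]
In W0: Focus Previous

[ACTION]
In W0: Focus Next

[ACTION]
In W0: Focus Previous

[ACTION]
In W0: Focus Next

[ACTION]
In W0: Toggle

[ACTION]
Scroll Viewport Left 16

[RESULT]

                                       
                                       
                                       
 ┏━━━━━━━━━━━━━━━━━━━━━┓             ┏━
 ┃ FormWidget          ┃             ┃ 
 ┠─────────────────────┨             ┠─
 ┃> Phone:      [     ]┃             ┃ 
 ┃  Status:     [Inac▼]┃             ┃┌
 ┃  Email:      [Carol]┃             ┃│
 ┃  Language:   ( ) Eng┃             ┃├
 ┃  Region:     [Othe▼]┃             ┃│
 ┃                     ┃             ┃├
 ┃                     ┃             ┃│
 ┃                     ┃             ┃├
 ┃                     ┃             ┃│
 ┃                     ┃             ┃├


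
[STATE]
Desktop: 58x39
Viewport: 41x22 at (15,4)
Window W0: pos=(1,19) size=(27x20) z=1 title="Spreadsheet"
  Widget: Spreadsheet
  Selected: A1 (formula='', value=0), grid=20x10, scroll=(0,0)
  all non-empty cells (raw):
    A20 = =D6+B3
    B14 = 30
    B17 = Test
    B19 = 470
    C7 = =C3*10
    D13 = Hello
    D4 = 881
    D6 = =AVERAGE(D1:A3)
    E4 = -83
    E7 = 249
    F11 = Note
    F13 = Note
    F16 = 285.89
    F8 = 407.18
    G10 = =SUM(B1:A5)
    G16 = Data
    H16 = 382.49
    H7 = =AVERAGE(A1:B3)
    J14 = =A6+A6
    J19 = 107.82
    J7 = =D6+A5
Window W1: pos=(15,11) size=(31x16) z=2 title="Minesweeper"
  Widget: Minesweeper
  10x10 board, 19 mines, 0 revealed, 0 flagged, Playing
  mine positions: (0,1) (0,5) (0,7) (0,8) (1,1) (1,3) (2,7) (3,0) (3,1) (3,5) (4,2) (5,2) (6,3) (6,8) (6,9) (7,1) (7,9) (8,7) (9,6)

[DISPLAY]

                                         
                                         
                                         
                                         
                                         
                                         
                                         
┏━━━━━━━━━━━━━━━━━━━━━━━━━━━━━┓          
┃ Minesweeper                 ┃          
┠─────────────────────────────┨          
┃■■■■■■■■■■                   ┃          
┃■■■■■■■■■■                   ┃          
┃■■■■■■■■■■                   ┃          
┃■■■■■■■■■■                   ┃          
┃■■■■■■■■■■                   ┃          
┃■■■■■■■■■■                   ┃          
┃■■■■■■■■■■                   ┃          
┃■■■■■■■■■■                   ┃          
┃■■■■■■■■■■                   ┃          
┃■■■■■■■■■■                   ┃          
┃                             ┃          
┃                             ┃          


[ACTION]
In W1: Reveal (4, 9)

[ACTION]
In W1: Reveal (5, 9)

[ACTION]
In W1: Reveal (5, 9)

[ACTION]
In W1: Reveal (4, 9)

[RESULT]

                                         
                                         
                                         
                                         
                                         
                                         
                                         
┏━━━━━━━━━━━━━━━━━━━━━━━━━━━━━┓          
┃ Minesweeper                 ┃          
┠─────────────────────────────┨          
┃■■■■■■■■■■                   ┃          
┃■■■■■■■■31                   ┃          
┃■■■■■■■■1                    ┃          
┃■■■■■■211                    ┃          
┃■■■■111                      ┃          
┃■■■■1  122                   ┃          
┃■■■■1  1■■                   ┃          
┃■■211 12■■                   ┃          
┃111  12■■■                   ┃          
┃     1■■■■                   ┃          
┃                             ┃          
┃                             ┃          


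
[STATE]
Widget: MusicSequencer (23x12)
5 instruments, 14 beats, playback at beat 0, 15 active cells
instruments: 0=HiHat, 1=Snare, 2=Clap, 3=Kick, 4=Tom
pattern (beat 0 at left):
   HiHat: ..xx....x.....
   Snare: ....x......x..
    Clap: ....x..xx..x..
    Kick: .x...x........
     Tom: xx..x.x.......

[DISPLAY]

      ▼1234567890123   
 HiHat··██····█·····   
 Snare····█······█··   
  Clap····█··██··█··   
  Kick·█···█········   
   Tom██··█·█·······   
                       
                       
                       
                       
                       
                       


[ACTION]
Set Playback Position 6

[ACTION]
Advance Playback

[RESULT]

      0123456▼890123   
 HiHat··██····█·····   
 Snare····█······█··   
  Clap····█··██··█··   
  Kick·█···█········   
   Tom██··█·█·······   
                       
                       
                       
                       
                       
                       


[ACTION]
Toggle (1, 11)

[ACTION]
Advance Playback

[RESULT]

      01234567▼90123   
 HiHat··██····█·····   
 Snare····█·········   
  Clap····█··██··█··   
  Kick·█···█········   
   Tom██··█·█·······   
                       
                       
                       
                       
                       
                       


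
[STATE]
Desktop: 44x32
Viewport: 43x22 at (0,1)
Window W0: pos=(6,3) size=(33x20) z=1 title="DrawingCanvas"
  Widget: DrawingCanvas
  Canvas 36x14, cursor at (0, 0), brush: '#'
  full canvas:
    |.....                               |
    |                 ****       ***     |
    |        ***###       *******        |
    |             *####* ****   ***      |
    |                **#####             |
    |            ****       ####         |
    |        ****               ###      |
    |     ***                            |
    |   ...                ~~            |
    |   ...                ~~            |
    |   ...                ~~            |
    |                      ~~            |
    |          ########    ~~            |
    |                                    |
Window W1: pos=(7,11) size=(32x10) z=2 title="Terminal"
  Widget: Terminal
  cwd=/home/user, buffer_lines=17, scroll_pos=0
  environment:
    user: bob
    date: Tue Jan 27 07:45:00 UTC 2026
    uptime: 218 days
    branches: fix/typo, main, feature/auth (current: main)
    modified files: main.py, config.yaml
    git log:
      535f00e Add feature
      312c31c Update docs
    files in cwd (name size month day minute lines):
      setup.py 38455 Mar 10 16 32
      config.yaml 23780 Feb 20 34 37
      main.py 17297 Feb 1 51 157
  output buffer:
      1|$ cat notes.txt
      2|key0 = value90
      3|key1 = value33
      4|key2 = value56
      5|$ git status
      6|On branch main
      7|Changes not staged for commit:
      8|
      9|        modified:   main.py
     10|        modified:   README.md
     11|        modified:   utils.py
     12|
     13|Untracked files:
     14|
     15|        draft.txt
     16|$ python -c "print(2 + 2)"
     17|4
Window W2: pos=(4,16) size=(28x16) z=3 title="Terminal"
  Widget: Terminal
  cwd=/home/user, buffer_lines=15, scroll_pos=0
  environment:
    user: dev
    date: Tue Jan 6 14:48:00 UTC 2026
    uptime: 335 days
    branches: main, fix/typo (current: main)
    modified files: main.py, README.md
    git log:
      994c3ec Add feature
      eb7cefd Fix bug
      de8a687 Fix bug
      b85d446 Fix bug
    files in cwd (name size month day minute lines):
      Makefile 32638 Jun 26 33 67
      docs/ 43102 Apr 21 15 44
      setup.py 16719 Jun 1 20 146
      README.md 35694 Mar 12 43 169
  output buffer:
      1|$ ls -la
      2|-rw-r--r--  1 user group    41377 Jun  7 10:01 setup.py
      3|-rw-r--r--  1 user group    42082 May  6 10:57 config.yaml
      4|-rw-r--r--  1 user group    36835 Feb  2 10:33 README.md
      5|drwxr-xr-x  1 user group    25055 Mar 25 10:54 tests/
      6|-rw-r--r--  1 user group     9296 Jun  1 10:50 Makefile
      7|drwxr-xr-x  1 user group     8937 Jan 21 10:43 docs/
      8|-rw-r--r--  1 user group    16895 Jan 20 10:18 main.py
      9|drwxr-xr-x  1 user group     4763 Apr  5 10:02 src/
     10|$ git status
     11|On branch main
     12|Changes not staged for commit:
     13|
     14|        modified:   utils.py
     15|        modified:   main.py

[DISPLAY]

                                           
                                           
      ┏━━━━━━━━━━━━━━━━━━━━━━━━━━━━━━━┓    
      ┃ DrawingCanvas                 ┃    
      ┠───────────────────────────────┨    
      ┃.....                          ┃    
      ┃                 ****       ***┃    
      ┃        ***###       *******   ┃    
      ┃             *####* ****   *** ┃    
      ┃                **#####        ┃    
      ┃┏━━━━━━━━━━━━━━━━━━━━━━━━━━━━━━┓    
      ┃┃ Terminal                     ┃    
      ┃┠──────────────────────────────┨    
      ┃┃$ cat notes.txt               ┃    
      ┃┃key0 = value90                ┃    
    ┏━━━━━━━━━━━━━━━━━━━━━━━━━━┓      ┃    
    ┃ Terminal                 ┃      ┃    
    ┠──────────────────────────┨      ┃    
    ┃$ ls -la                  ┃      ┃    
    ┃-rw-r--r--  1 user group  ┃━━━━━━┛    
    ┃-rw-r--r--  1 user group  ┃      ┃    
    ┃-rw-r--r--  1 user group  ┃━━━━━━┛    


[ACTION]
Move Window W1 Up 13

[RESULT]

       ┃ Terminal                     ┃    
       ┠──────────────────────────────┨    
      ┏┃$ cat notes.txt               ┃    
      ┃┃key0 = value90                ┃    
      ┠┃key1 = value33                ┃    
      ┃┃key2 = value56                ┃    
      ┃┃$ git status                  ┃    
      ┃┃On branch main                ┃    
      ┃┗━━━━━━━━━━━━━━━━━━━━━━━━━━━━━━┛    
      ┃                **#####        ┃    
      ┃            ****       ####    ┃    
      ┃        ****               ### ┃    
      ┃     ***                       ┃    
      ┃   ...                ~~       ┃    
      ┃   ...                ~~       ┃    
    ┏━━━━━━━━━━━━━━━━━━━━━━━━━━┓      ┃    
    ┃ Terminal                 ┃      ┃    
    ┠──────────────────────────┨      ┃    
    ┃$ ls -la                  ┃      ┃    
    ┃-rw-r--r--  1 user group  ┃      ┃    
    ┃-rw-r--r--  1 user group  ┃      ┃    
    ┃-rw-r--r--  1 user group  ┃━━━━━━┛    


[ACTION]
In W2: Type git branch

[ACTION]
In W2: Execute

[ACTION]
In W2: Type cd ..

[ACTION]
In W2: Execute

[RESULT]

       ┃ Terminal                     ┃    
       ┠──────────────────────────────┨    
      ┏┃$ cat notes.txt               ┃    
      ┃┃key0 = value90                ┃    
      ┠┃key1 = value33                ┃    
      ┃┃key2 = value56                ┃    
      ┃┃$ git status                  ┃    
      ┃┃On branch main                ┃    
      ┃┗━━━━━━━━━━━━━━━━━━━━━━━━━━━━━━┛    
      ┃                **#####        ┃    
      ┃            ****       ####    ┃    
      ┃        ****               ### ┃    
      ┃     ***                       ┃    
      ┃   ...                ~~       ┃    
      ┃   ...                ~~       ┃    
    ┏━━━━━━━━━━━━━━━━━━━━━━━━━━┓      ┃    
    ┃ Terminal                 ┃      ┃    
    ┠──────────────────────────┨      ┃    
    ┃$ git status              ┃      ┃    
    ┃On branch main            ┃      ┃    
    ┃Changes not staged for com┃      ┃    
    ┃                          ┃━━━━━━┛    


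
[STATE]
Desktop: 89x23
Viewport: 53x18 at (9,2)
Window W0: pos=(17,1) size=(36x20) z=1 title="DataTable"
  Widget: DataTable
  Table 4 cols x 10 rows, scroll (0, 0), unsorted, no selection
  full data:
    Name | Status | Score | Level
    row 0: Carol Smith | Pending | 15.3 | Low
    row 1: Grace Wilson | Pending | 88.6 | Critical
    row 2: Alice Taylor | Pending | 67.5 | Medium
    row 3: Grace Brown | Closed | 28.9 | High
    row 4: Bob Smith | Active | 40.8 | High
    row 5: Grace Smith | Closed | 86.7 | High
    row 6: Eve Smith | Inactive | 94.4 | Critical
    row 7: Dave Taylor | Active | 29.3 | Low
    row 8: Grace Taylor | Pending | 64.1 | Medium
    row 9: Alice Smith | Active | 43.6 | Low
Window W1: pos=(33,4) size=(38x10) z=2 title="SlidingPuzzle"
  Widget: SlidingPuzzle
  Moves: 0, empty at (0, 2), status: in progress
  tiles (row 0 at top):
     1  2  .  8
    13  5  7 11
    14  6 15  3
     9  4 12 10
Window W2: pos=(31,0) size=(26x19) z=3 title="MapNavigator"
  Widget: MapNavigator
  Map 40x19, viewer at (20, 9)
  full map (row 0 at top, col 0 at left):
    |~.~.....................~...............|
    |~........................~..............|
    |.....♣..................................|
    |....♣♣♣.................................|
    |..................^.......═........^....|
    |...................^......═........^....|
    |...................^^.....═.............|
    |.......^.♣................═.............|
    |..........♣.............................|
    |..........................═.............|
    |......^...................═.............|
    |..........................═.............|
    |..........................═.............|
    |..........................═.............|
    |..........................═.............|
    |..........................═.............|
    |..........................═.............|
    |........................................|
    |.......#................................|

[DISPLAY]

        ┃ DataTable   ┠────────────────────────┨     
        ┠─────────────┃........................┃     
        ┃Name        │┃........................┃━━━━━
        ┃────────────┼┃..........^.......═.....┃     
        ┃Carol Smith │┃...........^......═.....┃─────
        ┃Grace Wilson│┃...........^^.....═.....┃     
        ┃Alice Taylor│┃.♣................═.....┃     
        ┃Grace Brown │┃..♣.....................┃     
        ┃Bob Smith   │┃............@.....═.....┃     
        ┃Grace Smith │┃..................═.....┃     
        ┃Eve Smith   │┃..................═.....┃     
        ┃Dave Taylor │┃..................═.....┃━━━━━
        ┃Grace Taylor│┃..................═.....┃     
        ┃Alice Smith │┃..................═.....┃     
        ┃             ┃..................═.....┃     
        ┃             ┃..................═.....┃     
        ┃             ┗━━━━━━━━━━━━━━━━━━━━━━━━┛     
        ┃                                  ┃         


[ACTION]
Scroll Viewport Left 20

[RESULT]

                 ┃ DataTable   ┠─────────────────────
                 ┠─────────────┃.....................
                 ┃Name        │┃.....................
                 ┃────────────┼┃..........^.......═..
                 ┃Carol Smith │┃...........^......═..
                 ┃Grace Wilson│┃...........^^.....═..
                 ┃Alice Taylor│┃.♣................═..
                 ┃Grace Brown │┃..♣..................
                 ┃Bob Smith   │┃............@.....═..
                 ┃Grace Smith │┃..................═..
                 ┃Eve Smith   │┃..................═..
                 ┃Dave Taylor │┃..................═..
                 ┃Grace Taylor│┃..................═..
                 ┃Alice Smith │┃..................═..
                 ┃             ┃..................═..
                 ┃             ┃..................═..
                 ┃             ┗━━━━━━━━━━━━━━━━━━━━━
                 ┃                                  ┃


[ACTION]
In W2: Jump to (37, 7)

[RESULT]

                 ┃ DataTable   ┠─────────────────────
                 ┠─────────────┃...............      
                 ┃Name        │┃~..............      
                 ┃────────────┼┃...............      
                 ┃Carol Smith │┃...............      
                 ┃Grace Wilson│┃.═........^....      
                 ┃Alice Taylor│┃.═........^....      
                 ┃Grace Brown │┃.═.............      
                 ┃Bob Smith   │┃.═..........@..      
                 ┃Grace Smith │┃...............      
                 ┃Eve Smith   │┃.═.............      
                 ┃Dave Taylor │┃.═.............      
                 ┃Grace Taylor│┃.═.............      
                 ┃Alice Smith │┃.═.............      
                 ┃             ┃.═.............      
                 ┃             ┃.═.............      
                 ┃             ┗━━━━━━━━━━━━━━━━━━━━━
                 ┃                                  ┃


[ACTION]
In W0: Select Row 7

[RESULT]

                 ┃ DataTable   ┠─────────────────────
                 ┠─────────────┃...............      
                 ┃Name        │┃~..............      
                 ┃────────────┼┃...............      
                 ┃Carol Smith │┃...............      
                 ┃Grace Wilson│┃.═........^....      
                 ┃Alice Taylor│┃.═........^....      
                 ┃Grace Brown │┃.═.............      
                 ┃Bob Smith   │┃.═..........@..      
                 ┃Grace Smith │┃...............      
                 ┃Eve Smith   │┃.═.............      
                 ┃>ave Taylor │┃.═.............      
                 ┃Grace Taylor│┃.═.............      
                 ┃Alice Smith │┃.═.............      
                 ┃             ┃.═.............      
                 ┃             ┃.═.............      
                 ┃             ┗━━━━━━━━━━━━━━━━━━━━━
                 ┃                                  ┃


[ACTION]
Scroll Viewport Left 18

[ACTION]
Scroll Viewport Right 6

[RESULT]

           ┃ DataTable   ┠────────────────────────┨  
           ┠─────────────┃...............         ┃  
           ┃Name        │┃~..............         ┃━━
           ┃────────────┼┃...............         ┃  
           ┃Carol Smith │┃...............         ┃──
           ┃Grace Wilson│┃.═........^....         ┃  
           ┃Alice Taylor│┃.═........^....         ┃  
           ┃Grace Brown │┃.═.............         ┃  
           ┃Bob Smith   │┃.═..........@..         ┃  
           ┃Grace Smith │┃...............         ┃  
           ┃Eve Smith   │┃.═.............         ┃  
           ┃>ave Taylor │┃.═.............         ┃━━
           ┃Grace Taylor│┃.═.............         ┃  
           ┃Alice Smith │┃.═.............         ┃  
           ┃             ┃.═.............         ┃  
           ┃             ┃.═.............         ┃  
           ┃             ┗━━━━━━━━━━━━━━━━━━━━━━━━┛  
           ┃                                  ┃      
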